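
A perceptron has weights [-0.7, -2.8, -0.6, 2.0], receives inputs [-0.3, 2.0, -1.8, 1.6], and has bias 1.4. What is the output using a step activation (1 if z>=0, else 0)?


z = w . x + b
= -0.7*-0.3 + -2.8*2.0 + -0.6*-1.8 + 2.0*1.6 + 1.4
= 0.21 + -5.6 + 1.08 + 3.2 + 1.4
= -1.11 + 1.4
= 0.29
Since z = 0.29 >= 0, output = 1

1


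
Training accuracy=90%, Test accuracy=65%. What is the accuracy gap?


Gap = train_accuracy - test_accuracy
= 90 - 65
= 25%
This large gap strongly indicates overfitting.

25


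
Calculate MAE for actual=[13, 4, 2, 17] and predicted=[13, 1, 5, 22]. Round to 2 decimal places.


Absolute errors: [0, 3, 3, 5]
Sum of absolute errors = 11
MAE = 11 / 4 = 2.75

2.75


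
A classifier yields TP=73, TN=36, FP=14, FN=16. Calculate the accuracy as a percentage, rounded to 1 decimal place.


Accuracy = (TP + TN) / (TP + TN + FP + FN) * 100
= (73 + 36) / (73 + 36 + 14 + 16)
= 109 / 139
= 0.7842
= 78.4%

78.4


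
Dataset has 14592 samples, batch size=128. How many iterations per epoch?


Iterations per epoch = dataset_size / batch_size
= 14592 / 128
= 114

114


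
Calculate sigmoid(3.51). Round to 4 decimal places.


sigmoid(z) = 1 / (1 + exp(-z))
exp(-(3.51)) = exp(-3.51) = 0.0299
1 + 0.0299 = 1.0299
1 / 1.0299 = 0.9710

0.9710


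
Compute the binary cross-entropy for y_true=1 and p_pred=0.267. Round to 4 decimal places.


For y=1: Loss = -log(p)
= -log(0.267)
= -(-1.3205)
= 1.3205

1.3205


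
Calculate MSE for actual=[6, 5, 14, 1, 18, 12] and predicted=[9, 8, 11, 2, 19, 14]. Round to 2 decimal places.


Differences: [-3, -3, 3, -1, -1, -2]
Squared errors: [9, 9, 9, 1, 1, 4]
Sum of squared errors = 33
MSE = 33 / 6 = 5.50

5.50


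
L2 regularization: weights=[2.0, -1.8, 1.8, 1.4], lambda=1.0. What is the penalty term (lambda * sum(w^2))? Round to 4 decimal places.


Squaring each weight:
2.0^2 = 4.0
(-1.8)^2 = 3.24
1.8^2 = 3.24
1.4^2 = 1.96
Sum of squares = 12.44
Penalty = 1.0 * 12.44 = 12.4400

12.4400


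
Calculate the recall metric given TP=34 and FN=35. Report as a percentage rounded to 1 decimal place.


Recall = TP / (TP + FN) * 100
= 34 / (34 + 35)
= 34 / 69
= 0.4928
= 49.3%

49.3


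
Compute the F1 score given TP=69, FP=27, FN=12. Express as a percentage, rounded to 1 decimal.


Precision = TP / (TP + FP) = 69 / 96 = 0.7188
Recall = TP / (TP + FN) = 69 / 81 = 0.8519
F1 = 2 * P * R / (P + R)
= 2 * 0.7188 * 0.8519 / (0.7188 + 0.8519)
= 1.2245 / 1.5706
= 0.7797
As percentage: 78.0%

78.0


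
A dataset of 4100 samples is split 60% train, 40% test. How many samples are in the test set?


Train samples = 4100 * 60% = 2460
Test samples = 4100 - 2460
= 1640

1640


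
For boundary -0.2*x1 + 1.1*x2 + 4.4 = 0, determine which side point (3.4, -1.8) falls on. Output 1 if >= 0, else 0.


Compute -0.2 * 3.4 + 1.1 * -1.8 + 4.4
= -0.68 + -1.98 + 4.4
= 1.74
Since 1.74 >= 0, the point is on the positive side.

1


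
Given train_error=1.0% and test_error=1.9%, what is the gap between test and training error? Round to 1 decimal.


Generalization gap = test_error - train_error
= 1.9 - 1.0
= 0.9%
A small gap suggests good generalization.

0.9


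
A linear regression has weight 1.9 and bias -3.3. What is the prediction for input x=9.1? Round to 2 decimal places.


y = 1.9 * 9.1 + (-3.3)
= 17.29 + (-3.3)
= 13.99

13.99


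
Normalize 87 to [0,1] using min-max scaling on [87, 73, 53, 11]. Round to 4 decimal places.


Min = 11, Max = 87
Range = 87 - 11 = 76
Scaled = (x - min) / (max - min)
= (87 - 11) / 76
= 76 / 76
= 1.0000

1.0000


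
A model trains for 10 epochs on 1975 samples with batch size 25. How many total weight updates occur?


Iterations per epoch = 1975 / 25 = 79
Total updates = iterations_per_epoch * epochs
= 79 * 10
= 790

790


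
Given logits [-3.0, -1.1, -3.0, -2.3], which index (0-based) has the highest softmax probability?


Softmax is a monotonic transformation, so it preserves the argmax.
We need to find the index of the maximum logit.
Index 0: -3.0
Index 1: -1.1
Index 2: -3.0
Index 3: -2.3
Maximum logit = -1.1 at index 1

1


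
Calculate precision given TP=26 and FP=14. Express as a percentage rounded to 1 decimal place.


Precision = TP / (TP + FP) * 100
= 26 / (26 + 14)
= 26 / 40
= 0.65
= 65.0%

65.0


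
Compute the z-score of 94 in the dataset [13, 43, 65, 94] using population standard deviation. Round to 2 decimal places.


Mean = (13 + 43 + 65 + 94) / 4 = 53.75
Variance = sum((x_i - mean)^2) / n = 880.6875
Std = sqrt(880.6875) = 29.6764
Z = (x - mean) / std
= (94 - 53.75) / 29.6764
= 40.25 / 29.6764
= 1.36

1.36


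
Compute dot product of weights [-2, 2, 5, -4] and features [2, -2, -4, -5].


Element-wise products:
-2 * 2 = -4
2 * -2 = -4
5 * -4 = -20
-4 * -5 = 20
Sum = -4 + -4 + -20 + 20
= -8

-8


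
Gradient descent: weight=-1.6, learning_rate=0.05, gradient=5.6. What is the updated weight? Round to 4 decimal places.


w_new = w_old - lr * gradient
= -1.6 - 0.05 * 5.6
= -1.6 - (0.28)
= -1.8800

-1.8800


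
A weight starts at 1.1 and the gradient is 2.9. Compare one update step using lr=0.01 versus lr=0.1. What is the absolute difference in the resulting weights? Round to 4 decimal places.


With lr=0.01: w_new = 1.1 - 0.01 * 2.9 = 1.071
With lr=0.1: w_new = 1.1 - 0.1 * 2.9 = 0.81
Absolute difference = |1.071 - 0.81|
= 0.2610

0.2610


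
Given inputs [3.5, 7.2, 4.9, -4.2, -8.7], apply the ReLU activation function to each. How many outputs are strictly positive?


ReLU(x) = max(0, x) for each element:
ReLU(3.5) = 3.5
ReLU(7.2) = 7.2
ReLU(4.9) = 4.9
ReLU(-4.2) = 0
ReLU(-8.7) = 0
Active neurons (>0): 3

3


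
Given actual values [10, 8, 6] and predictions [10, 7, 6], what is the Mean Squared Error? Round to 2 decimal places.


Differences: [0, 1, 0]
Squared errors: [0, 1, 0]
Sum of squared errors = 1
MSE = 1 / 3 = 0.33

0.33


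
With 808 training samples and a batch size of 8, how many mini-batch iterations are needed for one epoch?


Iterations per epoch = dataset_size / batch_size
= 808 / 8
= 101

101


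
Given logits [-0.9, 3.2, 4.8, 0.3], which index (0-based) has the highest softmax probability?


Softmax is a monotonic transformation, so it preserves the argmax.
We need to find the index of the maximum logit.
Index 0: -0.9
Index 1: 3.2
Index 2: 4.8
Index 3: 0.3
Maximum logit = 4.8 at index 2

2


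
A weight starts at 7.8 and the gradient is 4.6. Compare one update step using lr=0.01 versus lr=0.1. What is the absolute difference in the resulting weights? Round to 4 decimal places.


With lr=0.01: w_new = 7.8 - 0.01 * 4.6 = 7.754
With lr=0.1: w_new = 7.8 - 0.1 * 4.6 = 7.34
Absolute difference = |7.754 - 7.34|
= 0.4140

0.4140


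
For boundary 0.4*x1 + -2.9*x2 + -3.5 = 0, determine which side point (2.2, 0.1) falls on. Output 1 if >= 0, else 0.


Compute 0.4 * 2.2 + -2.9 * 0.1 + -3.5
= 0.88 + -0.29 + -3.5
= -2.91
Since -2.91 < 0, the point is on the negative side.

0


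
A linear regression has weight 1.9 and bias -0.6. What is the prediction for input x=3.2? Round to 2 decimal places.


y = 1.9 * 3.2 + (-0.6)
= 6.08 + (-0.6)
= 5.48

5.48


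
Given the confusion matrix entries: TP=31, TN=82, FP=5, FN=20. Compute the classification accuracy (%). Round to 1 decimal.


Accuracy = (TP + TN) / (TP + TN + FP + FN) * 100
= (31 + 82) / (31 + 82 + 5 + 20)
= 113 / 138
= 0.8188
= 81.9%

81.9


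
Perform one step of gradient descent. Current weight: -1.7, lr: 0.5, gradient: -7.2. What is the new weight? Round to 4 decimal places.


w_new = w_old - lr * gradient
= -1.7 - 0.5 * -7.2
= -1.7 - (-3.6)
= 1.9000

1.9000


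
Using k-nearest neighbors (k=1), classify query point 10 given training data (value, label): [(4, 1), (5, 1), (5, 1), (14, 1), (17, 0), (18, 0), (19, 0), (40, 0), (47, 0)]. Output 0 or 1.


Distances from query 10:
Point 14 (class 1): distance = 4
K=1 nearest neighbors: classes = [1]
Votes for class 1: 1 / 1
Majority vote => class 1

1


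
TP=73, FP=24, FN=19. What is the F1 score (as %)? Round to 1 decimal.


Precision = TP / (TP + FP) = 73 / 97 = 0.7526
Recall = TP / (TP + FN) = 73 / 92 = 0.7935
F1 = 2 * P * R / (P + R)
= 2 * 0.7526 * 0.7935 / (0.7526 + 0.7935)
= 1.1943 / 1.5461
= 0.7725
As percentage: 77.2%

77.2


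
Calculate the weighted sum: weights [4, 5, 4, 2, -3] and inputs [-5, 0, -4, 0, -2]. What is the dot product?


Element-wise products:
4 * -5 = -20
5 * 0 = 0
4 * -4 = -16
2 * 0 = 0
-3 * -2 = 6
Sum = -20 + 0 + -16 + 0 + 6
= -30

-30


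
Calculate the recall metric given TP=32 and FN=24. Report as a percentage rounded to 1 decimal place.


Recall = TP / (TP + FN) * 100
= 32 / (32 + 24)
= 32 / 56
= 0.5714
= 57.1%

57.1


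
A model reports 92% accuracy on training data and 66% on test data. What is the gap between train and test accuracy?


Gap = train_accuracy - test_accuracy
= 92 - 66
= 26%
This large gap strongly indicates overfitting.

26


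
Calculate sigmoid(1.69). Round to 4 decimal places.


sigmoid(z) = 1 / (1 + exp(-z))
exp(-(1.69)) = exp(-1.69) = 0.1845
1 + 0.1845 = 1.1845
1 / 1.1845 = 0.8442

0.8442


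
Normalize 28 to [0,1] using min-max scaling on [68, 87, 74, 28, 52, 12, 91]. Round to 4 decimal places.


Min = 12, Max = 91
Range = 91 - 12 = 79
Scaled = (x - min) / (max - min)
= (28 - 12) / 79
= 16 / 79
= 0.2025

0.2025


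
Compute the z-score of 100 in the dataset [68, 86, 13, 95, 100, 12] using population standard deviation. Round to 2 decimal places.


Mean = (68 + 86 + 13 + 95 + 100 + 12) / 6 = 62.3333
Variance = sum((x_i - mean)^2) / n = 1340.8889
Std = sqrt(1340.8889) = 36.6181
Z = (x - mean) / std
= (100 - 62.3333) / 36.6181
= 37.6667 / 36.6181
= 1.03

1.03


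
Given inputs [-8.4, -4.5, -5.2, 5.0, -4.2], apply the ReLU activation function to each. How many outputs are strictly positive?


ReLU(x) = max(0, x) for each element:
ReLU(-8.4) = 0
ReLU(-4.5) = 0
ReLU(-5.2) = 0
ReLU(5.0) = 5.0
ReLU(-4.2) = 0
Active neurons (>0): 1

1


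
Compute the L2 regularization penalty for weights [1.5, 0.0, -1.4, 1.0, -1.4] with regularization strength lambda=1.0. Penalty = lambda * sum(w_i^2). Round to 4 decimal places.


Squaring each weight:
1.5^2 = 2.25
0.0^2 = 0.0
(-1.4)^2 = 1.96
1.0^2 = 1.0
(-1.4)^2 = 1.96
Sum of squares = 7.17
Penalty = 1.0 * 7.17 = 7.1700

7.1700


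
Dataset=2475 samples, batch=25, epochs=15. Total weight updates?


Iterations per epoch = 2475 / 25 = 99
Total updates = iterations_per_epoch * epochs
= 99 * 15
= 1485

1485


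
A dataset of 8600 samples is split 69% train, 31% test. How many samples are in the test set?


Train samples = 8600 * 69% = 5934
Test samples = 8600 - 5934
= 2666

2666


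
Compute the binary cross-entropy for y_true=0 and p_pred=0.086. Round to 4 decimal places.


For y=0: Loss = -log(1-p)
= -log(1 - 0.086)
= -log(0.914)
= -(-0.0899)
= 0.0899

0.0899


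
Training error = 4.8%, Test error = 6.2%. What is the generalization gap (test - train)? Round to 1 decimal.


Generalization gap = test_error - train_error
= 6.2 - 4.8
= 1.4%
A small gap suggests good generalization.

1.4


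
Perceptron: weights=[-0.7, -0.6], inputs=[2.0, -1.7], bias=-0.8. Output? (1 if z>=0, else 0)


z = w . x + b
= -0.7*2.0 + -0.6*-1.7 + -0.8
= -1.4 + 1.02 + -0.8
= -0.38 + -0.8
= -1.18
Since z = -1.18 < 0, output = 0

0


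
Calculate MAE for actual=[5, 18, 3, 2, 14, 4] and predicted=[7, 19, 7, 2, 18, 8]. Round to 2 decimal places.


Absolute errors: [2, 1, 4, 0, 4, 4]
Sum of absolute errors = 15
MAE = 15 / 6 = 2.50

2.50


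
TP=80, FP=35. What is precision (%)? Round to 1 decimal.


Precision = TP / (TP + FP) * 100
= 80 / (80 + 35)
= 80 / 115
= 0.6957
= 69.6%

69.6


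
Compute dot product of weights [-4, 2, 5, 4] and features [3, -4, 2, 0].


Element-wise products:
-4 * 3 = -12
2 * -4 = -8
5 * 2 = 10
4 * 0 = 0
Sum = -12 + -8 + 10 + 0
= -10

-10


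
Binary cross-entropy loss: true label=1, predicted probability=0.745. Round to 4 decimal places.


For y=1: Loss = -log(p)
= -log(0.745)
= -(-0.2944)
= 0.2944

0.2944


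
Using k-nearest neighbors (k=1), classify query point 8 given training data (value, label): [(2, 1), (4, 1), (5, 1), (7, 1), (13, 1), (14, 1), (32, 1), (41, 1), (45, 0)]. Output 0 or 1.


Distances from query 8:
Point 7 (class 1): distance = 1
K=1 nearest neighbors: classes = [1]
Votes for class 1: 1 / 1
Majority vote => class 1

1


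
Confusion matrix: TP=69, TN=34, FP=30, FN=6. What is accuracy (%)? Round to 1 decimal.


Accuracy = (TP + TN) / (TP + TN + FP + FN) * 100
= (69 + 34) / (69 + 34 + 30 + 6)
= 103 / 139
= 0.741
= 74.1%

74.1


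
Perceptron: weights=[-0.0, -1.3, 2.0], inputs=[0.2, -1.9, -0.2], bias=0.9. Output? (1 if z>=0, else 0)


z = w . x + b
= -0.0*0.2 + -1.3*-1.9 + 2.0*-0.2 + 0.9
= -0.0 + 2.47 + -0.4 + 0.9
= 2.07 + 0.9
= 2.97
Since z = 2.97 >= 0, output = 1

1


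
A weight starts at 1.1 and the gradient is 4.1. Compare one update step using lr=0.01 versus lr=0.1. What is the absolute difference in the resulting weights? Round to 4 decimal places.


With lr=0.01: w_new = 1.1 - 0.01 * 4.1 = 1.059
With lr=0.1: w_new = 1.1 - 0.1 * 4.1 = 0.69
Absolute difference = |1.059 - 0.69|
= 0.3690

0.3690


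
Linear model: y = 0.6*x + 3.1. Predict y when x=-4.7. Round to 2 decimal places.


y = 0.6 * -4.7 + (3.1)
= -2.82 + (3.1)
= 0.28

0.28


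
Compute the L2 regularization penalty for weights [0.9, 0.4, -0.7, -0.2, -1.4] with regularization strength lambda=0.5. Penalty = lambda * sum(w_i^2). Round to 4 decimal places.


Squaring each weight:
0.9^2 = 0.81
0.4^2 = 0.16
(-0.7)^2 = 0.49
(-0.2)^2 = 0.04
(-1.4)^2 = 1.96
Sum of squares = 3.46
Penalty = 0.5 * 3.46 = 1.7300

1.7300


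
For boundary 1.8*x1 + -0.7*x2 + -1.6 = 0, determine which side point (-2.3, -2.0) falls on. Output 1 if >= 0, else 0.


Compute 1.8 * -2.3 + -0.7 * -2.0 + -1.6
= -4.14 + 1.4 + -1.6
= -4.34
Since -4.34 < 0, the point is on the negative side.

0


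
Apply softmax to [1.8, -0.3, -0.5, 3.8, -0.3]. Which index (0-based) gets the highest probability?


Softmax is a monotonic transformation, so it preserves the argmax.
We need to find the index of the maximum logit.
Index 0: 1.8
Index 1: -0.3
Index 2: -0.5
Index 3: 3.8
Index 4: -0.3
Maximum logit = 3.8 at index 3

3


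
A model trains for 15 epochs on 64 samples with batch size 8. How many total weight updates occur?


Iterations per epoch = 64 / 8 = 8
Total updates = iterations_per_epoch * epochs
= 8 * 15
= 120

120


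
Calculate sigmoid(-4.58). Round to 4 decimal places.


sigmoid(z) = 1 / (1 + exp(-z))
exp(-(-4.58)) = exp(4.58) = 97.5144
1 + 97.5144 = 98.5144
1 / 98.5144 = 0.0102

0.0102


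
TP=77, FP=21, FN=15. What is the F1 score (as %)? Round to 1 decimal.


Precision = TP / (TP + FP) = 77 / 98 = 0.7857
Recall = TP / (TP + FN) = 77 / 92 = 0.837
F1 = 2 * P * R / (P + R)
= 2 * 0.7857 * 0.837 / (0.7857 + 0.837)
= 1.3152 / 1.6227
= 0.8105
As percentage: 81.1%

81.1


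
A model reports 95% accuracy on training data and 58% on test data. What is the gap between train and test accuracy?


Gap = train_accuracy - test_accuracy
= 95 - 58
= 37%
This large gap strongly indicates overfitting.

37


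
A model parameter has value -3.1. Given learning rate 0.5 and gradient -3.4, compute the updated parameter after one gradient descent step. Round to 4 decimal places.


w_new = w_old - lr * gradient
= -3.1 - 0.5 * -3.4
= -3.1 - (-1.7)
= -1.4000

-1.4000


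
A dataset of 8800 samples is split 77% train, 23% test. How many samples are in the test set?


Train samples = 8800 * 77% = 6776
Test samples = 8800 - 6776
= 2024

2024


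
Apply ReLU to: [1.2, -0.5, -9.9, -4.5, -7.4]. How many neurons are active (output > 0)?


ReLU(x) = max(0, x) for each element:
ReLU(1.2) = 1.2
ReLU(-0.5) = 0
ReLU(-9.9) = 0
ReLU(-4.5) = 0
ReLU(-7.4) = 0
Active neurons (>0): 1

1


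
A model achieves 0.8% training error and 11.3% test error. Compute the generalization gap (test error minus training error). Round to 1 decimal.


Generalization gap = test_error - train_error
= 11.3 - 0.8
= 10.5%
A large gap suggests overfitting.

10.5


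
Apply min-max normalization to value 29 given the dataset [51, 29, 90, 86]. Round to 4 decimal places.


Min = 29, Max = 90
Range = 90 - 29 = 61
Scaled = (x - min) / (max - min)
= (29 - 29) / 61
= 0 / 61
= 0.0000

0.0000


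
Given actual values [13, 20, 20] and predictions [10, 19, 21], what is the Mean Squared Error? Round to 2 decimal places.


Differences: [3, 1, -1]
Squared errors: [9, 1, 1]
Sum of squared errors = 11
MSE = 11 / 3 = 3.67

3.67


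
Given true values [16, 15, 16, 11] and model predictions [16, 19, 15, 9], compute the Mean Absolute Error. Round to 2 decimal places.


Absolute errors: [0, 4, 1, 2]
Sum of absolute errors = 7
MAE = 7 / 4 = 1.75

1.75


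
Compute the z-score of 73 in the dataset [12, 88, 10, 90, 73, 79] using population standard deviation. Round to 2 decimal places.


Mean = (12 + 88 + 10 + 90 + 73 + 79) / 6 = 58.6667
Variance = sum((x_i - mean)^2) / n = 1167.8889
Std = sqrt(1167.8889) = 34.1744
Z = (x - mean) / std
= (73 - 58.6667) / 34.1744
= 14.3333 / 34.1744
= 0.42

0.42


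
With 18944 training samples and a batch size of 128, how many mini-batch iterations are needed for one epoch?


Iterations per epoch = dataset_size / batch_size
= 18944 / 128
= 148

148


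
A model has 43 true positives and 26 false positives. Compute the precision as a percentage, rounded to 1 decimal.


Precision = TP / (TP + FP) * 100
= 43 / (43 + 26)
= 43 / 69
= 0.6232
= 62.3%

62.3


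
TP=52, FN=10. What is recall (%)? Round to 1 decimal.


Recall = TP / (TP + FN) * 100
= 52 / (52 + 10)
= 52 / 62
= 0.8387
= 83.9%

83.9


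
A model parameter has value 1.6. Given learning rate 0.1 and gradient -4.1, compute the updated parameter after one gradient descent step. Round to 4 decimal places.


w_new = w_old - lr * gradient
= 1.6 - 0.1 * -4.1
= 1.6 - (-0.41)
= 2.0100

2.0100


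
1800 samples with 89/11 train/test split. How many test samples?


Train samples = 1800 * 89% = 1602
Test samples = 1800 - 1602
= 198

198


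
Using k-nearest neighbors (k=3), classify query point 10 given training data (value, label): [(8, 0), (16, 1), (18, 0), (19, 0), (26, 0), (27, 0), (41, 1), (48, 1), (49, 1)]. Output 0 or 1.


Distances from query 10:
Point 8 (class 0): distance = 2
Point 16 (class 1): distance = 6
Point 18 (class 0): distance = 8
K=3 nearest neighbors: classes = [0, 1, 0]
Votes for class 1: 1 / 3
Majority vote => class 0

0


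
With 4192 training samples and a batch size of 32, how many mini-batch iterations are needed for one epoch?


Iterations per epoch = dataset_size / batch_size
= 4192 / 32
= 131

131


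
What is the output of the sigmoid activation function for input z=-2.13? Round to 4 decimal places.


sigmoid(z) = 1 / (1 + exp(-z))
exp(-(-2.13)) = exp(2.13) = 8.4149
1 + 8.4149 = 9.4149
1 / 9.4149 = 0.1062

0.1062


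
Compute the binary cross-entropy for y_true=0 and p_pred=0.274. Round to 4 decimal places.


For y=0: Loss = -log(1-p)
= -log(1 - 0.274)
= -log(0.726)
= -(-0.3202)
= 0.3202

0.3202


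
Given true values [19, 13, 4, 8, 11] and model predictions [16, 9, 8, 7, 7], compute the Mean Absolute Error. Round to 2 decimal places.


Absolute errors: [3, 4, 4, 1, 4]
Sum of absolute errors = 16
MAE = 16 / 5 = 3.20

3.20


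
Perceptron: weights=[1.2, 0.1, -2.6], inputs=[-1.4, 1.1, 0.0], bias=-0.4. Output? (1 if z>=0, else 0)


z = w . x + b
= 1.2*-1.4 + 0.1*1.1 + -2.6*0.0 + -0.4
= -1.68 + 0.11 + -0.0 + -0.4
= -1.57 + -0.4
= -1.97
Since z = -1.97 < 0, output = 0

0


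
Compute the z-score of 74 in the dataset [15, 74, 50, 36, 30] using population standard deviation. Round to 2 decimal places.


Mean = (15 + 74 + 50 + 36 + 30) / 5 = 41.0
Variance = sum((x_i - mean)^2) / n = 398.4
Std = sqrt(398.4) = 19.96
Z = (x - mean) / std
= (74 - 41.0) / 19.96
= 33.0 / 19.96
= 1.65

1.65


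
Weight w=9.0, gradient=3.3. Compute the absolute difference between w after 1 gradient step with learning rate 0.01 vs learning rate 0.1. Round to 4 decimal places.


With lr=0.01: w_new = 9.0 - 0.01 * 3.3 = 8.967
With lr=0.1: w_new = 9.0 - 0.1 * 3.3 = 8.67
Absolute difference = |8.967 - 8.67|
= 0.2970

0.2970


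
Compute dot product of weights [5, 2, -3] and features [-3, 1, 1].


Element-wise products:
5 * -3 = -15
2 * 1 = 2
-3 * 1 = -3
Sum = -15 + 2 + -3
= -16

-16


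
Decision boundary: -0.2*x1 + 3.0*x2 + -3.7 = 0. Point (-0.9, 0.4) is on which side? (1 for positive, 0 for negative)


Compute -0.2 * -0.9 + 3.0 * 0.4 + -3.7
= 0.18 + 1.2 + -3.7
= -2.32
Since -2.32 < 0, the point is on the negative side.

0


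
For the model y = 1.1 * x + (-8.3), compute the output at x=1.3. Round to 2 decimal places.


y = 1.1 * 1.3 + (-8.3)
= 1.43 + (-8.3)
= -6.87

-6.87


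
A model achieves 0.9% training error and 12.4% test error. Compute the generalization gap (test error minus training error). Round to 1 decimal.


Generalization gap = test_error - train_error
= 12.4 - 0.9
= 11.5%
A large gap suggests overfitting.

11.5


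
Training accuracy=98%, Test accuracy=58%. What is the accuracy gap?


Gap = train_accuracy - test_accuracy
= 98 - 58
= 40%
This large gap strongly indicates overfitting.

40


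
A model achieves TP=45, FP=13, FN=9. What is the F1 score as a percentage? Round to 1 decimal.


Precision = TP / (TP + FP) = 45 / 58 = 0.7759
Recall = TP / (TP + FN) = 45 / 54 = 0.8333
F1 = 2 * P * R / (P + R)
= 2 * 0.7759 * 0.8333 / (0.7759 + 0.8333)
= 1.2931 / 1.6092
= 0.8036
As percentage: 80.4%

80.4


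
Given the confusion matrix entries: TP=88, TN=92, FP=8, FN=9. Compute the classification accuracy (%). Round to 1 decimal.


Accuracy = (TP + TN) / (TP + TN + FP + FN) * 100
= (88 + 92) / (88 + 92 + 8 + 9)
= 180 / 197
= 0.9137
= 91.4%

91.4


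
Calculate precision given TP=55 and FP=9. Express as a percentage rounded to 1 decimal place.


Precision = TP / (TP + FP) * 100
= 55 / (55 + 9)
= 55 / 64
= 0.8594
= 85.9%

85.9


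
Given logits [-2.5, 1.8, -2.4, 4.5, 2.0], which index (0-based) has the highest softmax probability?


Softmax is a monotonic transformation, so it preserves the argmax.
We need to find the index of the maximum logit.
Index 0: -2.5
Index 1: 1.8
Index 2: -2.4
Index 3: 4.5
Index 4: 2.0
Maximum logit = 4.5 at index 3

3


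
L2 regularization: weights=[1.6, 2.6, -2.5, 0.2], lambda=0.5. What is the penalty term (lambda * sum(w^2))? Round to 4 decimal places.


Squaring each weight:
1.6^2 = 2.56
2.6^2 = 6.76
(-2.5)^2 = 6.25
0.2^2 = 0.04
Sum of squares = 15.61
Penalty = 0.5 * 15.61 = 7.8050

7.8050


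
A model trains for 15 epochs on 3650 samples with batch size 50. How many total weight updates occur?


Iterations per epoch = 3650 / 50 = 73
Total updates = iterations_per_epoch * epochs
= 73 * 15
= 1095

1095


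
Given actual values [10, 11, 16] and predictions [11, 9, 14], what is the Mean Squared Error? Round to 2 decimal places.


Differences: [-1, 2, 2]
Squared errors: [1, 4, 4]
Sum of squared errors = 9
MSE = 9 / 3 = 3.00

3.00


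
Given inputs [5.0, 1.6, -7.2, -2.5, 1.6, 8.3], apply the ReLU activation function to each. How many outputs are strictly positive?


ReLU(x) = max(0, x) for each element:
ReLU(5.0) = 5.0
ReLU(1.6) = 1.6
ReLU(-7.2) = 0
ReLU(-2.5) = 0
ReLU(1.6) = 1.6
ReLU(8.3) = 8.3
Active neurons (>0): 4

4


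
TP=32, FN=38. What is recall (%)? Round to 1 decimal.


Recall = TP / (TP + FN) * 100
= 32 / (32 + 38)
= 32 / 70
= 0.4571
= 45.7%

45.7


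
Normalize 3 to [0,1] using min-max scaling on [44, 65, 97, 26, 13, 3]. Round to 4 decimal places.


Min = 3, Max = 97
Range = 97 - 3 = 94
Scaled = (x - min) / (max - min)
= (3 - 3) / 94
= 0 / 94
= 0.0000

0.0000


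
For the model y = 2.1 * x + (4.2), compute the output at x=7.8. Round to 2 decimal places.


y = 2.1 * 7.8 + (4.2)
= 16.38 + (4.2)
= 20.58

20.58


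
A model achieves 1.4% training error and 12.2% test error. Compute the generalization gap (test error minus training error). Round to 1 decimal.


Generalization gap = test_error - train_error
= 12.2 - 1.4
= 10.8%
A large gap suggests overfitting.

10.8


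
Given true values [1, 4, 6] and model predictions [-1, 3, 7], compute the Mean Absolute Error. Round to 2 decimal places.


Absolute errors: [2, 1, 1]
Sum of absolute errors = 4
MAE = 4 / 3 = 1.33

1.33


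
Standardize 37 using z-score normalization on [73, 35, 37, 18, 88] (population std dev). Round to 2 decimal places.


Mean = (73 + 35 + 37 + 18 + 88) / 5 = 50.2
Variance = sum((x_i - mean)^2) / n = 678.16
Std = sqrt(678.16) = 26.0415
Z = (x - mean) / std
= (37 - 50.2) / 26.0415
= -13.2 / 26.0415
= -0.51

-0.51


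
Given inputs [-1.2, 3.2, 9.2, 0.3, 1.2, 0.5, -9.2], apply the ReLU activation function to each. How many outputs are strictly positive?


ReLU(x) = max(0, x) for each element:
ReLU(-1.2) = 0
ReLU(3.2) = 3.2
ReLU(9.2) = 9.2
ReLU(0.3) = 0.3
ReLU(1.2) = 1.2
ReLU(0.5) = 0.5
ReLU(-9.2) = 0
Active neurons (>0): 5

5


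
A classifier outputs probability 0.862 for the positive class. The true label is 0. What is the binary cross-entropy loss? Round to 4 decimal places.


For y=0: Loss = -log(1-p)
= -log(1 - 0.862)
= -log(0.138)
= -(-1.9805)
= 1.9805

1.9805


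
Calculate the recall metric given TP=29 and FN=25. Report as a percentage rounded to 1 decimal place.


Recall = TP / (TP + FN) * 100
= 29 / (29 + 25)
= 29 / 54
= 0.537
= 53.7%

53.7


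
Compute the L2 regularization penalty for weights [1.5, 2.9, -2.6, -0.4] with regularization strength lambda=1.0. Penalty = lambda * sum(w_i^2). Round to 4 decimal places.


Squaring each weight:
1.5^2 = 2.25
2.9^2 = 8.41
(-2.6)^2 = 6.76
(-0.4)^2 = 0.16
Sum of squares = 17.58
Penalty = 1.0 * 17.58 = 17.5800

17.5800


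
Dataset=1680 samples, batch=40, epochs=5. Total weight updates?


Iterations per epoch = 1680 / 40 = 42
Total updates = iterations_per_epoch * epochs
= 42 * 5
= 210

210


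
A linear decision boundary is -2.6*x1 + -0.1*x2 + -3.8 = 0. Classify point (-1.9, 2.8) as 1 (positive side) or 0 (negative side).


Compute -2.6 * -1.9 + -0.1 * 2.8 + -3.8
= 4.94 + -0.28 + -3.8
= 0.86
Since 0.86 >= 0, the point is on the positive side.

1


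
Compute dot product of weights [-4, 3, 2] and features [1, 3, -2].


Element-wise products:
-4 * 1 = -4
3 * 3 = 9
2 * -2 = -4
Sum = -4 + 9 + -4
= 1

1


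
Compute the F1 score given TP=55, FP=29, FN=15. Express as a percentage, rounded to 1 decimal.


Precision = TP / (TP + FP) = 55 / 84 = 0.6548
Recall = TP / (TP + FN) = 55 / 70 = 0.7857
F1 = 2 * P * R / (P + R)
= 2 * 0.6548 * 0.7857 / (0.6548 + 0.7857)
= 1.0289 / 1.4405
= 0.7143
As percentage: 71.4%

71.4


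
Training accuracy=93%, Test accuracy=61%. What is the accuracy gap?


Gap = train_accuracy - test_accuracy
= 93 - 61
= 32%
This large gap strongly indicates overfitting.

32


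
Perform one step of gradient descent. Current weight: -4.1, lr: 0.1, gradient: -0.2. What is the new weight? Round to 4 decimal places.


w_new = w_old - lr * gradient
= -4.1 - 0.1 * -0.2
= -4.1 - (-0.02)
= -4.0800

-4.0800


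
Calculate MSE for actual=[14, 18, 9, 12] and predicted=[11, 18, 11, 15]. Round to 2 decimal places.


Differences: [3, 0, -2, -3]
Squared errors: [9, 0, 4, 9]
Sum of squared errors = 22
MSE = 22 / 4 = 5.50

5.50


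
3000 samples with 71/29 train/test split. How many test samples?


Train samples = 3000 * 71% = 2130
Test samples = 3000 - 2130
= 870

870


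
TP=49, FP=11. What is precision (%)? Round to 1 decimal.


Precision = TP / (TP + FP) * 100
= 49 / (49 + 11)
= 49 / 60
= 0.8167
= 81.7%

81.7


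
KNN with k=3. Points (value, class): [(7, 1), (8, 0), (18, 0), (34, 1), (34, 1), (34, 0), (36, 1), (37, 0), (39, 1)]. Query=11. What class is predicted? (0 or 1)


Distances from query 11:
Point 8 (class 0): distance = 3
Point 7 (class 1): distance = 4
Point 18 (class 0): distance = 7
K=3 nearest neighbors: classes = [0, 1, 0]
Votes for class 1: 1 / 3
Majority vote => class 0

0


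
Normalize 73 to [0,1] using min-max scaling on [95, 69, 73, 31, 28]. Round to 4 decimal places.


Min = 28, Max = 95
Range = 95 - 28 = 67
Scaled = (x - min) / (max - min)
= (73 - 28) / 67
= 45 / 67
= 0.6716

0.6716


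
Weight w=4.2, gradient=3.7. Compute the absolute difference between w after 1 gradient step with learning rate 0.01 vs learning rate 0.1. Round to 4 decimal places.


With lr=0.01: w_new = 4.2 - 0.01 * 3.7 = 4.163
With lr=0.1: w_new = 4.2 - 0.1 * 3.7 = 3.83
Absolute difference = |4.163 - 3.83|
= 0.3330

0.3330


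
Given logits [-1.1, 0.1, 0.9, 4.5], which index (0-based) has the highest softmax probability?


Softmax is a monotonic transformation, so it preserves the argmax.
We need to find the index of the maximum logit.
Index 0: -1.1
Index 1: 0.1
Index 2: 0.9
Index 3: 4.5
Maximum logit = 4.5 at index 3

3


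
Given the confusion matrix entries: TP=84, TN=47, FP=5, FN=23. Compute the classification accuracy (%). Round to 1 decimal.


Accuracy = (TP + TN) / (TP + TN + FP + FN) * 100
= (84 + 47) / (84 + 47 + 5 + 23)
= 131 / 159
= 0.8239
= 82.4%

82.4


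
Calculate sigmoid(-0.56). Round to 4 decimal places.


sigmoid(z) = 1 / (1 + exp(-z))
exp(-(-0.56)) = exp(0.56) = 1.7507
1 + 1.7507 = 2.7507
1 / 2.7507 = 0.3635

0.3635


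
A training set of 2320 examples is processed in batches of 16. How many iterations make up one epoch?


Iterations per epoch = dataset_size / batch_size
= 2320 / 16
= 145

145


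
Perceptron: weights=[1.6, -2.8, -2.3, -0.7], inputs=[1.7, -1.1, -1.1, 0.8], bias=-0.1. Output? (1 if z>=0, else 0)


z = w . x + b
= 1.6*1.7 + -2.8*-1.1 + -2.3*-1.1 + -0.7*0.8 + -0.1
= 2.72 + 3.08 + 2.53 + -0.56 + -0.1
= 7.77 + -0.1
= 7.67
Since z = 7.67 >= 0, output = 1

1


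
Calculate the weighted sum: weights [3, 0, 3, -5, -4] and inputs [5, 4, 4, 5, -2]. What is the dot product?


Element-wise products:
3 * 5 = 15
0 * 4 = 0
3 * 4 = 12
-5 * 5 = -25
-4 * -2 = 8
Sum = 15 + 0 + 12 + -25 + 8
= 10

10


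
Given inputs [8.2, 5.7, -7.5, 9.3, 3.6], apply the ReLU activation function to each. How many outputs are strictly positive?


ReLU(x) = max(0, x) for each element:
ReLU(8.2) = 8.2
ReLU(5.7) = 5.7
ReLU(-7.5) = 0
ReLU(9.3) = 9.3
ReLU(3.6) = 3.6
Active neurons (>0): 4

4


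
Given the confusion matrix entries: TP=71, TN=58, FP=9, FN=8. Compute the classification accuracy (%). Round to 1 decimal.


Accuracy = (TP + TN) / (TP + TN + FP + FN) * 100
= (71 + 58) / (71 + 58 + 9 + 8)
= 129 / 146
= 0.8836
= 88.4%

88.4


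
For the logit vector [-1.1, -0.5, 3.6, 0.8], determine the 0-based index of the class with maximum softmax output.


Softmax is a monotonic transformation, so it preserves the argmax.
We need to find the index of the maximum logit.
Index 0: -1.1
Index 1: -0.5
Index 2: 3.6
Index 3: 0.8
Maximum logit = 3.6 at index 2

2


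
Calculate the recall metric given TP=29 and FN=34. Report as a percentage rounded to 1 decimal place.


Recall = TP / (TP + FN) * 100
= 29 / (29 + 34)
= 29 / 63
= 0.4603
= 46.0%

46.0


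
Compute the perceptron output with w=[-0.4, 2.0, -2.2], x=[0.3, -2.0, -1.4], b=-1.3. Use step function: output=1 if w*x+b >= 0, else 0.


z = w . x + b
= -0.4*0.3 + 2.0*-2.0 + -2.2*-1.4 + -1.3
= -0.12 + -4.0 + 3.08 + -1.3
= -1.04 + -1.3
= -2.34
Since z = -2.34 < 0, output = 0

0


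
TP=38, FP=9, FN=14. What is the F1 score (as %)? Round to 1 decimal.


Precision = TP / (TP + FP) = 38 / 47 = 0.8085
Recall = TP / (TP + FN) = 38 / 52 = 0.7308
F1 = 2 * P * R / (P + R)
= 2 * 0.8085 * 0.7308 / (0.8085 + 0.7308)
= 1.1817 / 1.5393
= 0.7677
As percentage: 76.8%

76.8


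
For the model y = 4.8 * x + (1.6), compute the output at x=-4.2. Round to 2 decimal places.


y = 4.8 * -4.2 + (1.6)
= -20.16 + (1.6)
= -18.56

-18.56


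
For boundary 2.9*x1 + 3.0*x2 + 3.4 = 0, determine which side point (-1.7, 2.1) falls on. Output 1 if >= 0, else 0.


Compute 2.9 * -1.7 + 3.0 * 2.1 + 3.4
= -4.93 + 6.3 + 3.4
= 4.77
Since 4.77 >= 0, the point is on the positive side.

1


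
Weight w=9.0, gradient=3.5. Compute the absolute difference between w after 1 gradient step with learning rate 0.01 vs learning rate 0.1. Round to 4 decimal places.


With lr=0.01: w_new = 9.0 - 0.01 * 3.5 = 8.965
With lr=0.1: w_new = 9.0 - 0.1 * 3.5 = 8.65
Absolute difference = |8.965 - 8.65|
= 0.3150

0.3150


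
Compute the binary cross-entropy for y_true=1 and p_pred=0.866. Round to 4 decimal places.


For y=1: Loss = -log(p)
= -log(0.866)
= -(-0.1439)
= 0.1439

0.1439


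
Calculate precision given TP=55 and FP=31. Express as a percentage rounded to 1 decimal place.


Precision = TP / (TP + FP) * 100
= 55 / (55 + 31)
= 55 / 86
= 0.6395
= 64.0%

64.0


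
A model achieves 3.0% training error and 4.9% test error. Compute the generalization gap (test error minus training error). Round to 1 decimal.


Generalization gap = test_error - train_error
= 4.9 - 3.0
= 1.9%
A small gap suggests good generalization.

1.9


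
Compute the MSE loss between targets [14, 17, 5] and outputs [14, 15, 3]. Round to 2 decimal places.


Differences: [0, 2, 2]
Squared errors: [0, 4, 4]
Sum of squared errors = 8
MSE = 8 / 3 = 2.67

2.67


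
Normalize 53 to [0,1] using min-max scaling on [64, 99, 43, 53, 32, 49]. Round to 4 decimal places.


Min = 32, Max = 99
Range = 99 - 32 = 67
Scaled = (x - min) / (max - min)
= (53 - 32) / 67
= 21 / 67
= 0.3134

0.3134


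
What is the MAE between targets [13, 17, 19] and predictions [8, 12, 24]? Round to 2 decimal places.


Absolute errors: [5, 5, 5]
Sum of absolute errors = 15
MAE = 15 / 3 = 5.00

5.00


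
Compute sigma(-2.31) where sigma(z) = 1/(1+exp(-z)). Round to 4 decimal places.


sigmoid(z) = 1 / (1 + exp(-z))
exp(-(-2.31)) = exp(2.31) = 10.0744
1 + 10.0744 = 11.0744
1 / 11.0744 = 0.0903

0.0903


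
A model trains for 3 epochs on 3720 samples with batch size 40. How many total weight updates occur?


Iterations per epoch = 3720 / 40 = 93
Total updates = iterations_per_epoch * epochs
= 93 * 3
= 279

279


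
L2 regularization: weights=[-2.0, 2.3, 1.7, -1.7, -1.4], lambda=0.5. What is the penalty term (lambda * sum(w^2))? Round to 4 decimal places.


Squaring each weight:
(-2.0)^2 = 4.0
2.3^2 = 5.29
1.7^2 = 2.89
(-1.7)^2 = 2.89
(-1.4)^2 = 1.96
Sum of squares = 17.03
Penalty = 0.5 * 17.03 = 8.5150

8.5150


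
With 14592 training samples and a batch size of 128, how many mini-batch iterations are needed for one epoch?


Iterations per epoch = dataset_size / batch_size
= 14592 / 128
= 114

114


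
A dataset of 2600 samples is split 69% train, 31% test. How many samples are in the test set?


Train samples = 2600 * 69% = 1794
Test samples = 2600 - 1794
= 806

806


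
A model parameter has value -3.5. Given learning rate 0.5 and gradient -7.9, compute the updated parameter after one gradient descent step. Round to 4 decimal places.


w_new = w_old - lr * gradient
= -3.5 - 0.5 * -7.9
= -3.5 - (-3.95)
= 0.4500

0.4500


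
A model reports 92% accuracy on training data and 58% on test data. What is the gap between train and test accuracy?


Gap = train_accuracy - test_accuracy
= 92 - 58
= 34%
This large gap strongly indicates overfitting.

34


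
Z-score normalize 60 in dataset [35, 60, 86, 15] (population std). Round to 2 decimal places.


Mean = (35 + 60 + 86 + 15) / 4 = 49.0
Variance = sum((x_i - mean)^2) / n = 710.5
Std = sqrt(710.5) = 26.6552
Z = (x - mean) / std
= (60 - 49.0) / 26.6552
= 11.0 / 26.6552
= 0.41

0.41


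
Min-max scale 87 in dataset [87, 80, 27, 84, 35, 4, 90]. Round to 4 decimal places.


Min = 4, Max = 90
Range = 90 - 4 = 86
Scaled = (x - min) / (max - min)
= (87 - 4) / 86
= 83 / 86
= 0.9651

0.9651


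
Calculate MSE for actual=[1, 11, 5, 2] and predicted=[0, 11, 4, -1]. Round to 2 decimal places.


Differences: [1, 0, 1, 3]
Squared errors: [1, 0, 1, 9]
Sum of squared errors = 11
MSE = 11 / 4 = 2.75

2.75


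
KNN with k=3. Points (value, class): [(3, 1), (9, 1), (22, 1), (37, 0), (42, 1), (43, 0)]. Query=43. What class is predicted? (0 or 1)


Distances from query 43:
Point 43 (class 0): distance = 0
Point 42 (class 1): distance = 1
Point 37 (class 0): distance = 6
K=3 nearest neighbors: classes = [0, 1, 0]
Votes for class 1: 1 / 3
Majority vote => class 0

0


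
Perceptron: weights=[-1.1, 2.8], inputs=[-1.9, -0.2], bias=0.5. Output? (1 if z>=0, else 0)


z = w . x + b
= -1.1*-1.9 + 2.8*-0.2 + 0.5
= 2.09 + -0.56 + 0.5
= 1.53 + 0.5
= 2.03
Since z = 2.03 >= 0, output = 1

1


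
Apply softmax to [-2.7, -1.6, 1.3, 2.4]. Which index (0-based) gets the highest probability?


Softmax is a monotonic transformation, so it preserves the argmax.
We need to find the index of the maximum logit.
Index 0: -2.7
Index 1: -1.6
Index 2: 1.3
Index 3: 2.4
Maximum logit = 2.4 at index 3

3


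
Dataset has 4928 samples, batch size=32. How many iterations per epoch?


Iterations per epoch = dataset_size / batch_size
= 4928 / 32
= 154

154


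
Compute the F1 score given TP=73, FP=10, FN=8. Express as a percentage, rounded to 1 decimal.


Precision = TP / (TP + FP) = 73 / 83 = 0.8795
Recall = TP / (TP + FN) = 73 / 81 = 0.9012
F1 = 2 * P * R / (P + R)
= 2 * 0.8795 * 0.9012 / (0.8795 + 0.9012)
= 1.5853 / 1.7808
= 0.8902
As percentage: 89.0%

89.0


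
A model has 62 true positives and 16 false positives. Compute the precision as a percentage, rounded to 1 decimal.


Precision = TP / (TP + FP) * 100
= 62 / (62 + 16)
= 62 / 78
= 0.7949
= 79.5%

79.5


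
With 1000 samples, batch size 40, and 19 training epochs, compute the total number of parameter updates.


Iterations per epoch = 1000 / 40 = 25
Total updates = iterations_per_epoch * epochs
= 25 * 19
= 475

475


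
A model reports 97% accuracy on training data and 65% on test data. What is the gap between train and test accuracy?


Gap = train_accuracy - test_accuracy
= 97 - 65
= 32%
This large gap strongly indicates overfitting.

32


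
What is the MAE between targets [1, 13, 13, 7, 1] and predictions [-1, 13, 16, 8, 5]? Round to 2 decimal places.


Absolute errors: [2, 0, 3, 1, 4]
Sum of absolute errors = 10
MAE = 10 / 5 = 2.00

2.00


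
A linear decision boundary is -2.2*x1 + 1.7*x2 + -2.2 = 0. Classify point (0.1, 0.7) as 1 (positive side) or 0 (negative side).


Compute -2.2 * 0.1 + 1.7 * 0.7 + -2.2
= -0.22 + 1.19 + -2.2
= -1.23
Since -1.23 < 0, the point is on the negative side.

0


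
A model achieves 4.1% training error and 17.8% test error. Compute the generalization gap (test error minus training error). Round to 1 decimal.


Generalization gap = test_error - train_error
= 17.8 - 4.1
= 13.7%
A large gap suggests overfitting.

13.7


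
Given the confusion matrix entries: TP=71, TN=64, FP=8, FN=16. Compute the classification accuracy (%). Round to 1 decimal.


Accuracy = (TP + TN) / (TP + TN + FP + FN) * 100
= (71 + 64) / (71 + 64 + 8 + 16)
= 135 / 159
= 0.8491
= 84.9%

84.9


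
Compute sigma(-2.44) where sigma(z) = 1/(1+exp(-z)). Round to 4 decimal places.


sigmoid(z) = 1 / (1 + exp(-z))
exp(-(-2.44)) = exp(2.44) = 11.473
1 + 11.473 = 12.473
1 / 12.473 = 0.0802

0.0802


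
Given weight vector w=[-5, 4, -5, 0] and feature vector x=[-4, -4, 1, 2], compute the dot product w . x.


Element-wise products:
-5 * -4 = 20
4 * -4 = -16
-5 * 1 = -5
0 * 2 = 0
Sum = 20 + -16 + -5 + 0
= -1

-1


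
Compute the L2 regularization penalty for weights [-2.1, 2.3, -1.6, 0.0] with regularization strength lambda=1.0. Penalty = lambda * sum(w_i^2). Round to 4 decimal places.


Squaring each weight:
(-2.1)^2 = 4.41
2.3^2 = 5.29
(-1.6)^2 = 2.56
0.0^2 = 0.0
Sum of squares = 12.26
Penalty = 1.0 * 12.26 = 12.2600

12.2600
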